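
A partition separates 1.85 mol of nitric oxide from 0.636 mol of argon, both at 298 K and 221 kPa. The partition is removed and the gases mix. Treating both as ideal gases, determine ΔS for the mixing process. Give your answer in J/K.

ΔS_mix = 11.8 J/K

Mole fractions: x_A = 1.85/2.49 = 0.744, x_B = 0.256.
ΔS_mix = −R(n_A ln x_A + n_B ln x_B) = −8.314 × (1.85 ln 0.744 + 0.636 ln 0.256) = 11.8 J/K.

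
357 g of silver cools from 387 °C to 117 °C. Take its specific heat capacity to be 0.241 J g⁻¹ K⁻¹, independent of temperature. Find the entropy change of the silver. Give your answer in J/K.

ΔS = -45.2 J/K

In kelvin: T₁ = 660.15 K, T₂ = 390.15 K. ΔS = ∫dQ_rev/T = m c ln(T₂/T₁) = 357 × 0.241 × ln(390.15/660.15) = -45.2 J/K.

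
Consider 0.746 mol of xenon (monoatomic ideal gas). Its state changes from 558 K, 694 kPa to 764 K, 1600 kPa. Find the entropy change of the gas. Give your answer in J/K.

ΔS = -0.309 J/K

ΔS = nC_p ln(T₂/T₁) − nR ln(P₂/P₁), with C_p = 5R/2 = 20.79 J mol⁻¹ K⁻¹ for a monoatomic ideal gas.
ΔS = 0.746 × [20.79 × ln(764/558) − 8.314 × ln(1600/694)] = -0.309 J/K.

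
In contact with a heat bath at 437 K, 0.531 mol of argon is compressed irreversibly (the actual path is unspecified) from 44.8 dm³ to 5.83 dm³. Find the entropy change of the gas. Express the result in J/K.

ΔS_gas = -9 J/K

Entropy is a state function, so ΔS_gas depends only on the end states.
For an isothermal ideal gas ΔS_gas = nR ln(V₂/V₁) = 0.531 × 8.314 × ln(5.83/44.8) = -9 J/K.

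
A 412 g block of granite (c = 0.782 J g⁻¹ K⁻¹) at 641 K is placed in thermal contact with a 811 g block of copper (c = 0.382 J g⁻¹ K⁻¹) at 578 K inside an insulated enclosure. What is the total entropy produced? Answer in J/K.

ΔS_total = 0.844 J/K

Energy balance: T_f = (m₁c₁T₁ + m₂c₂T₂)/(m₁c₁ + m₂c₂) = 610.12 K.
ΔS₁ = m₁c₁ ln(T_f/T₁) = 322.184 × ln(610.12/641) = -15.909 J/K.
ΔS₂ = m₂c₂ ln(T_f/T₂) = 309.802 × ln(610.12/578) = 16.753 J/K.
ΔS_total = -15.909 + 16.753 = 0.844 J/K.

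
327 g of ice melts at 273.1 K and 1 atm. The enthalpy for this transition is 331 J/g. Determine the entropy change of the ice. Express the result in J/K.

Heat absorbed by the substance: Q = mL = 327 × 331 = 108237 J.
At constant T, ΔS = Q_rev/T = 108237 / 273.1 = 396 J/K.

ΔS = 396 J/K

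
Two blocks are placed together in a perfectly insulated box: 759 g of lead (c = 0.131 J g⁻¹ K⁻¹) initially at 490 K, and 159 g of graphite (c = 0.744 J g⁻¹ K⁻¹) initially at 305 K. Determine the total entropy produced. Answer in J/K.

ΔS_total = 6.1 J/K

Energy balance: T_f = (m₁c₁T₁ + m₂c₂T₂)/(m₁c₁ + m₂c₂) = 389.48 K.
ΔS₁ = m₁c₁ ln(T_f/T₁) = 99.429 × ln(389.48/490) = -22.827 J/K.
ΔS₂ = m₂c₂ ln(T_f/T₂) = 118.296 × ln(389.48/305) = 28.925 J/K.
ΔS_total = -22.827 + 28.925 = 6.1 J/K.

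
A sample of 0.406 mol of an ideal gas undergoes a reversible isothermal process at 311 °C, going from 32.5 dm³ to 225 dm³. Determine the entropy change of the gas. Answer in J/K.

For an isothermal ideal gas ΔS_gas = nR ln(V₂/V₁) = 0.406 × 8.314 × ln(225/32.5) = 6.53 J/K.

ΔS_gas = 6.53 J/K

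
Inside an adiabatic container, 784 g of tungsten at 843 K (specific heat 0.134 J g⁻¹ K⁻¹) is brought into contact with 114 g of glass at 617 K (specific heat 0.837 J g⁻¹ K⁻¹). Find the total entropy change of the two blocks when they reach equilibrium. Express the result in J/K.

ΔS_total = 2.41 J/K

Energy balance: T_f = (m₁c₁T₁ + m₂c₂T₂)/(m₁c₁ + m₂c₂) = 735.43 K.
ΔS₁ = m₁c₁ ln(T_f/T₁) = 105.056 × ln(735.43/843) = -14.34 J/K.
ΔS₂ = m₂c₂ ln(T_f/T₂) = 95.418 × ln(735.43/617) = 16.75 J/K.
ΔS_total = -14.34 + 16.75 = 2.41 J/K.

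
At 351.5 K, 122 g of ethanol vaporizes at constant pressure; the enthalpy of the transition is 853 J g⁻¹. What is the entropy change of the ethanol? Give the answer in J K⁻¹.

Heat absorbed by the substance: Q = mL = 122 × 853 = 104066 J.
At constant T, ΔS = Q_rev/T = 104066 / 351.5 = 296 J/K.

ΔS = 296 J/K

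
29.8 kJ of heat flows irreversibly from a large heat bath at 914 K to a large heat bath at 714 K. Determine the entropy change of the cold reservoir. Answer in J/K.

The cold reservoir gains heat Q, so ΔS_cold = +Q/T_C = 29800/714 = 41.7 J/K.

ΔS_cold = 41.7 J/K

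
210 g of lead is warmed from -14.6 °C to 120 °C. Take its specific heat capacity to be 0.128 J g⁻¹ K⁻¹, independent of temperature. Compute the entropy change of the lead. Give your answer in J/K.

In kelvin: T₁ = 258.55 K, T₂ = 393.15 K. ΔS = ∫dQ_rev/T = m c ln(T₂/T₁) = 210 × 0.128 × ln(393.15/258.55) = 11.3 J/K.

ΔS = 11.3 J/K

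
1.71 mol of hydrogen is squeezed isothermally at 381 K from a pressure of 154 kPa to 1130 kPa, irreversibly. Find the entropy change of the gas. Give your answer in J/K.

ΔS_gas = -28.3 J/K

Entropy is a state function, so ΔS_gas depends only on the end states.
For an isothermal ideal gas ΔS_gas = nR ln(P₁/P₂) = 1.71 × 8.314 × ln(154/1130) = -28.3 J/K.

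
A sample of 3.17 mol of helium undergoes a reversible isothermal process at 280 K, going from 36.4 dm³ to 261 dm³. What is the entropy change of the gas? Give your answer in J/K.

For an isothermal ideal gas ΔS_gas = nR ln(V₂/V₁) = 3.17 × 8.314 × ln(261/36.4) = 51.9 J/K.

ΔS_gas = 51.9 J/K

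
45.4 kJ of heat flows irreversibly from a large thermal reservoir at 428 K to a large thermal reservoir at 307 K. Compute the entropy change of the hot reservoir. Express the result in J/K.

ΔS_hot = -106 J/K

The hot reservoir loses heat Q, so ΔS_hot = −Q/T_H = −45400/428 = -106 J/K.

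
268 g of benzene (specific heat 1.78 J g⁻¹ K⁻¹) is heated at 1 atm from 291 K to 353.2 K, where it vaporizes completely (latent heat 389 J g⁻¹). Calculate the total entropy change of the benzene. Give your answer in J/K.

Warming step: ΔS₁ = m c ln(T_tr/T_i) = 268 × 1.78 × ln(353.2/291) = 92.41 J/K.
Phase change: ΔS₂ = +mL/T_tr = 268 × 389 / 353.2 = 295.2 J/K.
ΔS_total = (92.41) + (295.2) = 388 J/K.

ΔS = 388 J/K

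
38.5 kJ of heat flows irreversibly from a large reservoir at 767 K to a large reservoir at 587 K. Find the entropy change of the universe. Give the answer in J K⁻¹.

ΔS_total = 15.4 J/K

ΔS_hot = −Q/T_H = −38500/767 = -50.2 J/K and ΔS_cold = +Q/T_C = 38500/587 = 65.59 J/K.
ΔS_total = -50.2 + 65.59 = 15.4 J/K, positive as the second law requires.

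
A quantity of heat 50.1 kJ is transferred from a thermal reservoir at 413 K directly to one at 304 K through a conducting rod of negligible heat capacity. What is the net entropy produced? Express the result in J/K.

ΔS_total = 43.5 J/K

ΔS_hot = −Q/T_H = −50100/413 = -121.3 J/K and ΔS_cold = +Q/T_C = 50100/304 = 164.8 J/K.
ΔS_total = -121.3 + 164.8 = 43.5 J/K, positive as the second law requires.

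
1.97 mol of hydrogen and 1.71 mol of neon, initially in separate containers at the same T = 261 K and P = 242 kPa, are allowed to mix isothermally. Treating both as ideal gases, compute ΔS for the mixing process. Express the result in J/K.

ΔS_mix = 21.1 J/K

Mole fractions: x_A = 1.97/3.68 = 0.535, x_B = 0.465.
ΔS_mix = −R(n_A ln x_A + n_B ln x_B) = −8.314 × (1.97 ln 0.535 + 1.71 ln 0.465) = 21.1 J/K.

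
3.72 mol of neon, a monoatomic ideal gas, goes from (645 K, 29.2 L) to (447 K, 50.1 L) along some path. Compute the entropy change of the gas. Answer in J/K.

ΔS = -0.315 J/K

Entropy is a state function: ΔS = nC_V ln(T₂/T₁) + nR ln(V₂/V₁), with C_V = 3R/2 = 12.47 J mol⁻¹ K⁻¹ for a monoatomic ideal gas.
ΔS = 3.72 × [12.47 × ln(447/645) + 8.314 × ln(50.1/29.2)] = -0.315 J/K.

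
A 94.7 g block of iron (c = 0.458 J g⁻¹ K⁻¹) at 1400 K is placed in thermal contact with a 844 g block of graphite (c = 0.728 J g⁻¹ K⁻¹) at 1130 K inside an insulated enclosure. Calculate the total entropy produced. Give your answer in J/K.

Energy balance: T_f = (m₁c₁T₁ + m₂c₂T₂)/(m₁c₁ + m₂c₂) = 1147.8 K.
ΔS₁ = m₁c₁ ln(T_f/T₁) = 43.3726 × ln(1147.8/1400) = -8.615 J/K.
ΔS₂ = m₂c₂ ln(T_f/T₂) = 614.432 × ln(1147.8/1130) = 9.605 J/K.
ΔS_total = -8.615 + 9.605 = 0.99 J/K.

ΔS_total = 0.99 J/K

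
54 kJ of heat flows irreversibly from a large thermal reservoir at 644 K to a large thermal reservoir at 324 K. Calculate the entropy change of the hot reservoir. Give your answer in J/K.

ΔS_hot = -83.9 J/K

The hot reservoir loses heat Q, so ΔS_hot = −Q/T_H = −54000/644 = -83.9 J/K.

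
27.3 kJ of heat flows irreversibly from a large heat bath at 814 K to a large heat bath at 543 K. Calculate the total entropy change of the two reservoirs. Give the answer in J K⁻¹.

ΔS_hot = −Q/T_H = −27300/814 = -33.54 J/K and ΔS_cold = +Q/T_C = 27300/543 = 50.28 J/K.
ΔS_total = -33.54 + 50.28 = 16.7 J/K, positive as the second law requires.

ΔS_total = 16.7 J/K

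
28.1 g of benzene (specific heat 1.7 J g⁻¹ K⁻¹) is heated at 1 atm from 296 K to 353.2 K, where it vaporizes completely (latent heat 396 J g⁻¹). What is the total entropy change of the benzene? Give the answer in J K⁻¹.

ΔS = 39.9 J/K

Warming step: ΔS₁ = m c ln(T_tr/T_i) = 28.1 × 1.7 × ln(353.2/296) = 8.4398 J/K.
Phase change: ΔS₂ = +mL/T_tr = 28.1 × 396 / 353.2 = 31.505 J/K.
ΔS_total = (8.4398) + (31.505) = 39.9 J/K.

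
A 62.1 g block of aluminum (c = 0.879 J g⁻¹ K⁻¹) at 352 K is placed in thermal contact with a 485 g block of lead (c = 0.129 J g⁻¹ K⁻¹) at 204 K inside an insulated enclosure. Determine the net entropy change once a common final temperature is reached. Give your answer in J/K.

ΔS_total = 4.34 J/K

Energy balance: T_f = (m₁c₁T₁ + m₂c₂T₂)/(m₁c₁ + m₂c₂) = 272.96 K.
ΔS₁ = m₁c₁ ln(T_f/T₁) = 54.5859 × ln(272.96/352) = -13.88 J/K.
ΔS₂ = m₂c₂ ln(T_f/T₂) = 62.565 × ln(272.96/204) = 18.22 J/K.
ΔS_total = -13.88 + 18.22 = 4.34 J/K.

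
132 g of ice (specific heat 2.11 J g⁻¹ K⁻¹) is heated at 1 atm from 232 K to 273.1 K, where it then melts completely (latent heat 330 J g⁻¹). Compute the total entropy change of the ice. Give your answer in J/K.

Warming step: ΔS₁ = m c ln(T_tr/T_i) = 132 × 2.11 × ln(273.1/232) = 45.43 J/K.
Phase change: ΔS₂ = +mL/T_tr = 132 × 330 / 273.1 = 159.5 J/K.
ΔS_total = (45.43) + (159.5) = 205 J/K.

ΔS = 205 J/K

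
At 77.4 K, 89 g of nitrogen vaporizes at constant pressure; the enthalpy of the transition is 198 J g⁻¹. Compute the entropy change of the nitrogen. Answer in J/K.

Heat absorbed by the substance: Q = mL = 89 × 198 = 17622 J.
At constant T, ΔS = Q_rev/T = 17622 / 77.4 = 228 J/K.

ΔS = 228 J/K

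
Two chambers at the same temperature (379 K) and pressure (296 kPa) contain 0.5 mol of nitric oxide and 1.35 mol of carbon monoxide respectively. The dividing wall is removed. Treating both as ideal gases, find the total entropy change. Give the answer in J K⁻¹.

ΔS_mix = 8.98 J/K

Mole fractions: x_A = 0.5/1.85 = 0.27, x_B = 0.73.
ΔS_mix = −R(n_A ln x_A + n_B ln x_B) = −8.314 × (0.5 ln 0.27 + 1.35 ln 0.73) = 8.98 J/K.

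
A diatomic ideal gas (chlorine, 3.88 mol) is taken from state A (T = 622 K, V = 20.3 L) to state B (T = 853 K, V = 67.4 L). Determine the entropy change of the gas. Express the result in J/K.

ΔS = 64.2 J/K

Entropy is a state function: ΔS = nC_V ln(T₂/T₁) + nR ln(V₂/V₁), with C_V = 5R/2 = 20.79 J mol⁻¹ K⁻¹ for a diatomic ideal gas.
ΔS = 3.88 × [20.79 × ln(853/622) + 8.314 × ln(67.4/20.3)] = 64.2 J/K.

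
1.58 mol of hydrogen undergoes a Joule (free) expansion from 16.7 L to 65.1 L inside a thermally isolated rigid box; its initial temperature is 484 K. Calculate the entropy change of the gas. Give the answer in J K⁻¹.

ΔS_gas = 17.9 J/K

No heat is exchanged and no work is done, so the ideal-gas temperature stays constant.
Entropy is a state function; using a reversible isothermal path, ΔS_gas = nR ln(V₂/V₁) = 1.58 × 8.314 × ln(65.1/16.7) = 17.9 J/K.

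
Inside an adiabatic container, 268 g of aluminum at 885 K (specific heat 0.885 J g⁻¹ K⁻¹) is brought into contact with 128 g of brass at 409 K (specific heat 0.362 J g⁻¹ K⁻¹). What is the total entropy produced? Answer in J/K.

ΔS_total = 9.68 J/K

Energy balance: T_f = (m₁c₁T₁ + m₂c₂T₂)/(m₁c₁ + m₂c₂) = 807.21 K.
ΔS₁ = m₁c₁ ln(T_f/T₁) = 237.18 × ln(807.21/885) = -21.82 J/K.
ΔS₂ = m₂c₂ ln(T_f/T₂) = 46.336 × ln(807.21/409) = 31.5 J/K.
ΔS_total = -21.82 + 31.5 = 9.68 J/K.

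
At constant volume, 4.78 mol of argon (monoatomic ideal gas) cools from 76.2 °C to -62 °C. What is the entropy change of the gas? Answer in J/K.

ΔS = -30 J/K

In kelvin: T₁ = 349.35 K, T₂ = 211.15 K. At constant volume, ΔS = nC_V ln(T₂/T₁) with C_V = 3R/2 = 12.47 J mol⁻¹ K⁻¹.
ΔS = 4.78 × 12.47 × ln(211.15/349.35) = -30 J/K.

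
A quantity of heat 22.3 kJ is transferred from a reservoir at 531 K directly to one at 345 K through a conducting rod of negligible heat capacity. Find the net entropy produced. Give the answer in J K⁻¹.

ΔS_total = 22.6 J/K

ΔS_hot = −Q/T_H = −22300/531 = -42 J/K and ΔS_cold = +Q/T_C = 22300/345 = 64.64 J/K.
ΔS_total = -42 + 64.64 = 22.6 J/K, positive as the second law requires.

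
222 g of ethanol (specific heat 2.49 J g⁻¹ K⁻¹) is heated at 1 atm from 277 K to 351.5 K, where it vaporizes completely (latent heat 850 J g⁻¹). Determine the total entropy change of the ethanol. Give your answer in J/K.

ΔS = 669 J/K

Warming step: ΔS₁ = m c ln(T_tr/T_i) = 222 × 2.49 × ln(351.5/277) = 131.67 J/K.
Phase change: ΔS₂ = +mL/T_tr = 222 × 850 / 351.5 = 536.84 J/K.
ΔS_total = (131.67) + (536.84) = 669 J/K.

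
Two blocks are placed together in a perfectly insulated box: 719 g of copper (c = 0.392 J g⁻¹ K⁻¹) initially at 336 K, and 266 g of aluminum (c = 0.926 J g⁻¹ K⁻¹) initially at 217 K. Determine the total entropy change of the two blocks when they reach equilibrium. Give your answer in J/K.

ΔS_total = 12.3 J/K

Energy balance: T_f = (m₁c₁T₁ + m₂c₂T₂)/(m₁c₁ + m₂c₂) = 280.5 K.
ΔS₁ = m₁c₁ ln(T_f/T₁) = 281.848 × ln(280.5/336) = -50.88 J/K.
ΔS₂ = m₂c₂ ln(T_f/T₂) = 246.316 × ln(280.5/217) = 63.23 J/K.
ΔS_total = -50.88 + 63.23 = 12.3 J/K.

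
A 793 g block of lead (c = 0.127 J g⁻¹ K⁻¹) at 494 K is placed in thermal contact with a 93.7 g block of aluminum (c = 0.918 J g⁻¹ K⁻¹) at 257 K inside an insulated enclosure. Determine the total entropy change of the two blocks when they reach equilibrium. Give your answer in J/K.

ΔS_total = 9.57 J/K

Energy balance: T_f = (m₁c₁T₁ + m₂c₂T₂)/(m₁c₁ + m₂c₂) = 384.83 K.
ΔS₁ = m₁c₁ ln(T_f/T₁) = 100.711 × ln(384.83/494) = -25.152 J/K.
ΔS₂ = m₂c₂ ln(T_f/T₂) = 86.0166 × ln(384.83/257) = 34.726 J/K.
ΔS_total = -25.152 + 34.726 = 9.57 J/K.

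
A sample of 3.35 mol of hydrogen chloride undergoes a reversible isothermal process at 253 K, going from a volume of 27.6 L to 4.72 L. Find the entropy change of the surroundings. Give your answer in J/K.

ΔS_surr = 49.2 J/K

For an isothermal ideal gas ΔS_gas = nR ln(V₂/V₁) = 3.35 × 8.314 × ln(4.72/27.6) = -49.2 J/K.
The process is reversible, so ΔS_surr = −ΔS_gas = 49.2 J/K and ΔS_universe = 0.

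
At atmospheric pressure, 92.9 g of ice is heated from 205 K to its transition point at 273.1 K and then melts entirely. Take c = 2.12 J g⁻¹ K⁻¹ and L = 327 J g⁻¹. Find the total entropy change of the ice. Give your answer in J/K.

ΔS = 168 J/K

Warming step: ΔS₁ = m c ln(T_tr/T_i) = 92.9 × 2.12 × ln(273.1/205) = 56.49 J/K.
Phase change: ΔS₂ = +mL/T_tr = 92.9 × 327 / 273.1 = 111.2 J/K.
ΔS_total = (56.49) + (111.2) = 168 J/K.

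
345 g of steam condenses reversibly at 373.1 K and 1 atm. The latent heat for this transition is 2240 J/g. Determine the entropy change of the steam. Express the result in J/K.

ΔS = -2070 J/K

Heat released by the substance: Q = −mL = −345 × 2240 = −772800 J.
At constant T, ΔS = Q_rev/T = −772800 / 373.1 = -2070 J/K.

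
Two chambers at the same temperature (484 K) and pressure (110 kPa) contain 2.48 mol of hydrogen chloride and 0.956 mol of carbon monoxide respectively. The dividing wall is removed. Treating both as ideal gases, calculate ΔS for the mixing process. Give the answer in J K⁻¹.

ΔS_mix = 16.9 J/K

Mole fractions: x_A = 2.48/3.44 = 0.722, x_B = 0.278.
ΔS_mix = −R(n_A ln x_A + n_B ln x_B) = −8.314 × (2.48 ln 0.722 + 0.956 ln 0.278) = 16.9 J/K.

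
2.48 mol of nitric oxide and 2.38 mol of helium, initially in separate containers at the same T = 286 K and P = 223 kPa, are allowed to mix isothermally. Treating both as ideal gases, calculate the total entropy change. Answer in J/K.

Mole fractions: x_A = 2.48/4.86 = 0.51, x_B = 0.49.
ΔS_mix = −R(n_A ln x_A + n_B ln x_B) = −8.314 × (2.48 ln 0.51 + 2.38 ln 0.49) = 28 J/K.

ΔS_mix = 28 J/K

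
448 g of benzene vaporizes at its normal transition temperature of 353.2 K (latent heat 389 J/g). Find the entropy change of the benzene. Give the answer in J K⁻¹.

ΔS = 493 J/K

Heat absorbed by the substance: Q = mL = 448 × 389 = 174272 J.
At constant T, ΔS = Q_rev/T = 174272 / 353.2 = 493 J/K.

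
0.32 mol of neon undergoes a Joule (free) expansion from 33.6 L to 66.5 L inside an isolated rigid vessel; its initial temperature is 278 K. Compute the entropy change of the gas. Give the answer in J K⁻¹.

ΔS_gas = 1.82 J/K

For an ideal gas in free expansion Q = 0 and W = 0, so T is unchanged.
Entropy is a state function; using a reversible isothermal path, ΔS_gas = nR ln(V₂/V₁) = 0.32 × 8.314 × ln(66.5/33.6) = 1.82 J/K.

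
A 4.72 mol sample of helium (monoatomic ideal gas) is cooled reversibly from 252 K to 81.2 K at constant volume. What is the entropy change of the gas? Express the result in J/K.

At constant volume, ΔS = nC_V ln(T₂/T₁) with C_V = 3R/2 = 12.47 J mol⁻¹ K⁻¹.
ΔS = 4.72 × 12.47 × ln(81.2/252) = -66.7 J/K.

ΔS = -66.7 J/K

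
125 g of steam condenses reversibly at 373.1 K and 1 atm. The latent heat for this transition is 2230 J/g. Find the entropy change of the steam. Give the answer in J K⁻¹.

Heat released by the substance: Q = −mL = −125 × 2230 = −278750 J.
At constant T, ΔS = Q_rev/T = −278750 / 373.1 = -747 J/K.

ΔS = -747 J/K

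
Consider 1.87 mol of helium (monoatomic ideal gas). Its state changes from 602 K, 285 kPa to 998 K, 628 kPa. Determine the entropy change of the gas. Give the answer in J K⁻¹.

ΔS = 7.36 J/K

ΔS = nC_p ln(T₂/T₁) − nR ln(P₂/P₁), with C_p = 5R/2 = 20.79 J mol⁻¹ K⁻¹ for a monoatomic ideal gas.
ΔS = 1.87 × [20.79 × ln(998/602) − 8.314 × ln(628/285)] = 7.36 J/K.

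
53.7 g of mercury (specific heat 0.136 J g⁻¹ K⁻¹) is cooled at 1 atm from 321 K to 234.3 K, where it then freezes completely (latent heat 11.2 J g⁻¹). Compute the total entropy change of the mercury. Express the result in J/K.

Cooling step: ΔS₁ = m c ln(T_tr/T_i) = 53.7 × 0.136 × ln(234.3/321) = -2.299 J/K.
Phase change: ΔS₂ = −mL/T_tr = −53.7 × 11.2 / 234.3 = -2.567 J/K.
ΔS_total = (-2.299) + (-2.567) = -4.87 J/K.

ΔS = -4.87 J/K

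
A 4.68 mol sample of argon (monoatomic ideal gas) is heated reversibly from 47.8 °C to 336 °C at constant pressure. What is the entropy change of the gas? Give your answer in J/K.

ΔS = 62.3 J/K

In kelvin: T₁ = 320.95 K, T₂ = 609.15 K. At constant pressure, ΔS = nC_p ln(T₂/T₁) with C_p = 5R/2 = 20.79 J mol⁻¹ K⁻¹.
ΔS = 4.68 × 20.79 × ln(609.15/320.95) = 62.3 J/K.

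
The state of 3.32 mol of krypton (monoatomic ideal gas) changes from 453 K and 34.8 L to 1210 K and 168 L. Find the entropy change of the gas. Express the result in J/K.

Entropy is a state function: ΔS = nC_V ln(T₂/T₁) + nR ln(V₂/V₁), with C_V = 3R/2 = 12.47 J mol⁻¹ K⁻¹ for a monoatomic ideal gas.
ΔS = 3.32 × [12.47 × ln(1210/453) + 8.314 × ln(168/34.8)] = 84.1 J/K.

ΔS = 84.1 J/K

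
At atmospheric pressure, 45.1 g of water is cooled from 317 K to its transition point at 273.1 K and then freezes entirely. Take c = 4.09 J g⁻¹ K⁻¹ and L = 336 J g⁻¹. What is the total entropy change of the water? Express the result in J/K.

Cooling step: ΔS₁ = m c ln(T_tr/T_i) = 45.1 × 4.09 × ln(273.1/317) = -27.5 J/K.
Phase change: ΔS₂ = −mL/T_tr = −45.1 × 336 / 273.1 = -55.49 J/K.
ΔS_total = (-27.5) + (-55.49) = -83 J/K.

ΔS = -83 J/K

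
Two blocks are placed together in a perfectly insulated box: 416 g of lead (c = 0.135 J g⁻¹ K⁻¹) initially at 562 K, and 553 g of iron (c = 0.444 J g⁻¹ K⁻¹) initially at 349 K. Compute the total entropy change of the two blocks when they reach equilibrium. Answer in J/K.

Energy balance: T_f = (m₁c₁T₁ + m₂c₂T₂)/(m₁c₁ + m₂c₂) = 388.65 K.
ΔS₁ = m₁c₁ ln(T_f/T₁) = 56.16 × ln(388.65/562) = -20.71 J/K.
ΔS₂ = m₂c₂ ln(T_f/T₂) = 245.532 × ln(388.65/349) = 26.42 J/K.
ΔS_total = -20.71 + 26.42 = 5.71 J/K.

ΔS_total = 5.71 J/K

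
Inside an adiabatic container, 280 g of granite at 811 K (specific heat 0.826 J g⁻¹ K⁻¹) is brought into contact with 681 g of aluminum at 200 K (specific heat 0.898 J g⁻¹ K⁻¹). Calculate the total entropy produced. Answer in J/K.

ΔS_total = 189 J/K

Energy balance: T_f = (m₁c₁T₁ + m₂c₂T₂)/(m₁c₁ + m₂c₂) = 367.67 K.
ΔS₁ = m₁c₁ ln(T_f/T₁) = 231.28 × ln(367.67/811) = -183 J/K.
ΔS₂ = m₂c₂ ln(T_f/T₂) = 611.538 × ln(367.67/200) = 372.3 J/K.
ΔS_total = -183 + 372.3 = 189 J/K.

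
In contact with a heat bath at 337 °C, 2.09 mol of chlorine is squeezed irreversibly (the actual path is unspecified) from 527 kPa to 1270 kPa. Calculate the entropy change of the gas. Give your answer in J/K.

Entropy is a state function, so ΔS_gas depends only on the end states.
For an isothermal ideal gas ΔS_gas = nR ln(P₁/P₂) = 2.09 × 8.314 × ln(527/1270) = -15.3 J/K.

ΔS_gas = -15.3 J/K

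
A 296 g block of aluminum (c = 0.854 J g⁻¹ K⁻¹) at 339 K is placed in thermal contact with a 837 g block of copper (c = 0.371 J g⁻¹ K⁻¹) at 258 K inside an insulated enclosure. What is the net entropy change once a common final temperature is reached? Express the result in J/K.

ΔS_total = 5.23 J/K

Energy balance: T_f = (m₁c₁T₁ + m₂c₂T₂)/(m₁c₁ + m₂c₂) = 294.35 K.
ΔS₁ = m₁c₁ ln(T_f/T₁) = 252.784 × ln(294.35/339) = -35.7 J/K.
ΔS₂ = m₂c₂ ln(T_f/T₂) = 310.527 × ln(294.35/258) = 40.93 J/K.
ΔS_total = -35.7 + 40.93 = 5.23 J/K.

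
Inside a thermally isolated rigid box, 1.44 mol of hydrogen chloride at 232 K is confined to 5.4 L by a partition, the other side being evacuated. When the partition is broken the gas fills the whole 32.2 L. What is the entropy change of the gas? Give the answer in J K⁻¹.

For an ideal gas in free expansion Q = 0 and W = 0, so T is unchanged.
Entropy is a state function; using a reversible isothermal path, ΔS_gas = nR ln(V₂/V₁) = 1.44 × 8.314 × ln(32.2/5.4) = 21.4 J/K.

ΔS_gas = 21.4 J/K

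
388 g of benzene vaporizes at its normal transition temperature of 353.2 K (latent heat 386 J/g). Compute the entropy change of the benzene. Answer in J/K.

Heat absorbed by the substance: Q = mL = 388 × 386 = 149768 J.
At constant T, ΔS = Q_rev/T = 149768 / 353.2 = 424 J/K.

ΔS = 424 J/K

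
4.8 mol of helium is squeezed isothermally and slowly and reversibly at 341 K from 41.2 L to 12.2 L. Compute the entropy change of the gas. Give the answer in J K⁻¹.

ΔS_gas = -48.6 J/K

For an isothermal ideal gas ΔS_gas = nR ln(V₂/V₁) = 4.8 × 8.314 × ln(12.2/41.2) = -48.6 J/K.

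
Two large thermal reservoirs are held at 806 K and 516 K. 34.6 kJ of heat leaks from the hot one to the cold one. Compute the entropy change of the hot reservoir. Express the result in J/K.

ΔS_hot = -42.9 J/K

The hot reservoir loses heat Q, so ΔS_hot = −Q/T_H = −34600/806 = -42.9 J/K.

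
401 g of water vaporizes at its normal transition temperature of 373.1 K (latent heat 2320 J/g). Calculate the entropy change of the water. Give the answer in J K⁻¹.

ΔS = 2490 J/K

Heat absorbed by the substance: Q = mL = 401 × 2320 = 930320 J.
At constant T, ΔS = Q_rev/T = 930320 / 373.1 = 2490 J/K.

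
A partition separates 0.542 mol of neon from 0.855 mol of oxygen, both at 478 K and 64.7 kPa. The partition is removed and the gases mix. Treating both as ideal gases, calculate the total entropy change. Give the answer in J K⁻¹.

Mole fractions: x_A = 0.542/1.4 = 0.388, x_B = 0.612.
ΔS_mix = −R(n_A ln x_A + n_B ln x_B) = −8.314 × (0.542 ln 0.388 + 0.855 ln 0.612) = 7.76 J/K.

ΔS_mix = 7.76 J/K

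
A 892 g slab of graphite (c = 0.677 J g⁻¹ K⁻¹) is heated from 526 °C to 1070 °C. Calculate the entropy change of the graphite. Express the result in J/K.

ΔS = 314 J/K

In kelvin: T₁ = 799.15 K, T₂ = 1343.15 K. ΔS = ∫dQ_rev/T = m c ln(T₂/T₁) = 892 × 0.677 × ln(1343.15/799.15) = 314 J/K.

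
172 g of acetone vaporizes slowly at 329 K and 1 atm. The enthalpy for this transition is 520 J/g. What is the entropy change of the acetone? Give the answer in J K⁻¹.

ΔS = 272 J/K

Heat absorbed by the substance: Q = mL = 172 × 520 = 89440 J.
At constant T, ΔS = Q_rev/T = 89440 / 329 = 272 J/K.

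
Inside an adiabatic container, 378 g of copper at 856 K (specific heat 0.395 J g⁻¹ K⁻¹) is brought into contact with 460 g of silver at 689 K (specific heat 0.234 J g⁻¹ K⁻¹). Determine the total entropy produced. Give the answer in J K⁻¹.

ΔS_total = 1.45 J/K

Energy balance: T_f = (m₁c₁T₁ + m₂c₂T₂)/(m₁c₁ + m₂c₂) = 786.04 K.
ΔS₁ = m₁c₁ ln(T_f/T₁) = 149.31 × ln(786.04/856) = -12.73 J/K.
ΔS₂ = m₂c₂ ln(T_f/T₂) = 107.64 × ln(786.04/689) = 14.18 J/K.
ΔS_total = -12.73 + 14.18 = 1.45 J/K.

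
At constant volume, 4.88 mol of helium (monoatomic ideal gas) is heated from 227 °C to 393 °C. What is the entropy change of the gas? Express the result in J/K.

In kelvin: T₁ = 500.15 K, T₂ = 666.15 K. At constant volume, ΔS = nC_V ln(T₂/T₁) with C_V = 3R/2 = 12.47 J mol⁻¹ K⁻¹.
ΔS = 4.88 × 12.47 × ln(666.15/500.15) = 17.4 J/K.

ΔS = 17.4 J/K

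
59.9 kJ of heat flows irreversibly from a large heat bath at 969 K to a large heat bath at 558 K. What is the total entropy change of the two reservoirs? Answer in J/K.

ΔS_total = 45.5 J/K

ΔS_hot = −Q/T_H = −59900/969 = -61.82 J/K and ΔS_cold = +Q/T_C = 59900/558 = 107.3 J/K.
ΔS_total = -61.82 + 107.3 = 45.5 J/K, positive as the second law requires.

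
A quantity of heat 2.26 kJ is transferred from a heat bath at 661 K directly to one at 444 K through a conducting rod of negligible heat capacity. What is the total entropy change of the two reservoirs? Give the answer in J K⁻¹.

ΔS_total = 1.67 J/K

ΔS_hot = −Q/T_H = −2260/661 = -3.419 J/K and ΔS_cold = +Q/T_C = 2260/444 = 5.09 J/K.
ΔS_total = -3.419 + 5.09 = 1.67 J/K, positive as the second law requires.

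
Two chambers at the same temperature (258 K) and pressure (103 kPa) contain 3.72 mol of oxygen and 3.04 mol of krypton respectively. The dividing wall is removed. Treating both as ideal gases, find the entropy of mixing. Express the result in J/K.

Mole fractions: x_A = 3.72/6.76 = 0.55, x_B = 0.45.
ΔS_mix = −R(n_A ln x_A + n_B ln x_B) = −8.314 × (3.72 ln 0.55 + 3.04 ln 0.45) = 38.7 J/K.

ΔS_mix = 38.7 J/K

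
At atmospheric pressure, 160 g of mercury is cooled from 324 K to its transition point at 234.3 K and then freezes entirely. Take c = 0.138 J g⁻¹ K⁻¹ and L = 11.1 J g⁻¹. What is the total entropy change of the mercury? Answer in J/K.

Cooling step: ΔS₁ = m c ln(T_tr/T_i) = 160 × 0.138 × ln(234.3/324) = -7.157 J/K.
Phase change: ΔS₂ = −mL/T_tr = −160 × 11.1 / 234.3 = -7.58 J/K.
ΔS_total = (-7.157) + (-7.58) = -14.7 J/K.

ΔS = -14.7 J/K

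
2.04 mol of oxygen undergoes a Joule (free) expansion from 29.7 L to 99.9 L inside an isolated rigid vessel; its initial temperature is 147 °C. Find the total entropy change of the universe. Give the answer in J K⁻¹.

ΔS_universe = 20.6 J/K

No heat is exchanged and no work is done, so the ideal-gas temperature stays constant.
Entropy is a state function; using a reversible isothermal path, ΔS_gas = nR ln(V₂/V₁) = 2.04 × 8.314 × ln(99.9/29.7) = 20.6 J/K.
The insulated surroundings exchange no heat, so ΔS_surr = 0 and ΔS_universe = ΔS_gas.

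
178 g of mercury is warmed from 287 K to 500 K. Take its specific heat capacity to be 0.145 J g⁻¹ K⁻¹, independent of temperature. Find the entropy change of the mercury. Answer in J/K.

ΔS = ∫dQ_rev/T = m c ln(T₂/T₁) = 178 × 0.145 × ln(500/287) = 14.3 J/K.

ΔS = 14.3 J/K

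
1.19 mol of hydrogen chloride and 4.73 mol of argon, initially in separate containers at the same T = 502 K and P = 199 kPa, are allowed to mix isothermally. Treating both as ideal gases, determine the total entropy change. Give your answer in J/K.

ΔS_mix = 24.7 J/K

Mole fractions: x_A = 1.19/5.92 = 0.201, x_B = 0.799.
ΔS_mix = −R(n_A ln x_A + n_B ln x_B) = −8.314 × (1.19 ln 0.201 + 4.73 ln 0.799) = 24.7 J/K.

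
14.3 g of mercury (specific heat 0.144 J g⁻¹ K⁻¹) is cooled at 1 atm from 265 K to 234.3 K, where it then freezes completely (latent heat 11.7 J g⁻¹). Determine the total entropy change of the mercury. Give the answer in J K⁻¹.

ΔS = -0.968 J/K

Cooling step: ΔS₁ = m c ln(T_tr/T_i) = 14.3 × 0.144 × ln(234.3/265) = -0.2535 J/K.
Phase change: ΔS₂ = −mL/T_tr = −14.3 × 11.7 / 234.3 = -0.7141 J/K.
ΔS_total = (-0.2535) + (-0.7141) = -0.968 J/K.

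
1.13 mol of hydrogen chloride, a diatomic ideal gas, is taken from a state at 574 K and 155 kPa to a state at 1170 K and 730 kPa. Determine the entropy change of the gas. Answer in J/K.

ΔS = nC_p ln(T₂/T₁) − nR ln(P₂/P₁), with C_p = 7R/2 = 29.1 J mol⁻¹ K⁻¹ for a diatomic ideal gas.
ΔS = 1.13 × [29.1 × ln(1170/574) − 8.314 × ln(730/155)] = 8.86 J/K.

ΔS = 8.86 J/K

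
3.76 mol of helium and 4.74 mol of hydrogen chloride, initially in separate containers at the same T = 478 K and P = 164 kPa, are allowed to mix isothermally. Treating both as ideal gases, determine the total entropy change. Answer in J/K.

Mole fractions: x_A = 3.76/8.5 = 0.442, x_B = 0.558.
ΔS_mix = −R(n_A ln x_A + n_B ln x_B) = −8.314 × (3.76 ln 0.442 + 4.74 ln 0.558) = 48.5 J/K.

ΔS_mix = 48.5 J/K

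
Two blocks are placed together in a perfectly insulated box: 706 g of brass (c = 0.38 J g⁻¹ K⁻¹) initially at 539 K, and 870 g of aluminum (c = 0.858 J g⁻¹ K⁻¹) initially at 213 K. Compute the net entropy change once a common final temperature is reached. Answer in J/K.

ΔS_total = 95.7 J/K

Energy balance: T_f = (m₁c₁T₁ + m₂c₂T₂)/(m₁c₁ + m₂c₂) = 299.19 K.
ΔS₁ = m₁c₁ ln(T_f/T₁) = 268.28 × ln(299.19/539) = -157.9 J/K.
ΔS₂ = m₂c₂ ln(T_f/T₂) = 746.46 × ln(299.19/213) = 253.6 J/K.
ΔS_total = -157.9 + 253.6 = 95.7 J/K.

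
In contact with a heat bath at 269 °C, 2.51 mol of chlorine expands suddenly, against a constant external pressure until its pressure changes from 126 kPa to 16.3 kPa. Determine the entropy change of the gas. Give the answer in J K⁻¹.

Entropy is a state function, so ΔS_gas depends only on the end states.
For an isothermal ideal gas ΔS_gas = nR ln(P₁/P₂) = 2.51 × 8.314 × ln(126/16.3) = 42.7 J/K.

ΔS_gas = 42.7 J/K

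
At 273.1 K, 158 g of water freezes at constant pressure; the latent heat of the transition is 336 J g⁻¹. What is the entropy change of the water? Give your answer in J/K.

ΔS = -194 J/K

Heat released by the substance: Q = −mL = −158 × 336 = −53088 J.
At constant T, ΔS = Q_rev/T = −53088 / 273.1 = -194 J/K.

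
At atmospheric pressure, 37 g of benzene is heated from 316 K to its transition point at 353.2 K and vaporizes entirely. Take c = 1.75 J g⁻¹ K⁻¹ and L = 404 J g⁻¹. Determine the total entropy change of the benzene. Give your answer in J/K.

ΔS = 49.5 J/K

Warming step: ΔS₁ = m c ln(T_tr/T_i) = 37 × 1.75 × ln(353.2/316) = 7.206 J/K.
Phase change: ΔS₂ = +mL/T_tr = 37 × 404 / 353.2 = 42.32 J/K.
ΔS_total = (7.206) + (42.32) = 49.5 J/K.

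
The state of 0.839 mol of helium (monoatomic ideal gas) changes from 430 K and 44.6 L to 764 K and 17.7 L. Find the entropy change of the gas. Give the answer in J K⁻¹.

ΔS = -0.432 J/K

Entropy is a state function: ΔS = nC_V ln(T₂/T₁) + nR ln(V₂/V₁), with C_V = 3R/2 = 12.47 J mol⁻¹ K⁻¹ for a monoatomic ideal gas.
ΔS = 0.839 × [12.47 × ln(764/430) + 8.314 × ln(17.7/44.6)] = -0.432 J/K.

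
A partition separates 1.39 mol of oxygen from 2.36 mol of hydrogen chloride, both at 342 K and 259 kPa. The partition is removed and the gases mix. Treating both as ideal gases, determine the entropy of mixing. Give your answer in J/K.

ΔS_mix = 20.6 J/K

Mole fractions: x_A = 1.39/3.75 = 0.371, x_B = 0.629.
ΔS_mix = −R(n_A ln x_A + n_B ln x_B) = −8.314 × (1.39 ln 0.371 + 2.36 ln 0.629) = 20.6 J/K.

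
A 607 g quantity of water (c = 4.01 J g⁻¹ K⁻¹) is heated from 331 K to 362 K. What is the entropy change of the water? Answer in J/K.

ΔS = ∫dQ_rev/T = m c ln(T₂/T₁) = 607 × 4.01 × ln(362/331) = 218 J/K.

ΔS = 218 J/K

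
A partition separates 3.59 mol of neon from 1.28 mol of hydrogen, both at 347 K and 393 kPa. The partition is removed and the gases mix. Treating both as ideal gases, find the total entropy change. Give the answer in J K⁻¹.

ΔS_mix = 23.3 J/K

Mole fractions: x_A = 3.59/4.87 = 0.737, x_B = 0.263.
ΔS_mix = −R(n_A ln x_A + n_B ln x_B) = −8.314 × (3.59 ln 0.737 + 1.28 ln 0.263) = 23.3 J/K.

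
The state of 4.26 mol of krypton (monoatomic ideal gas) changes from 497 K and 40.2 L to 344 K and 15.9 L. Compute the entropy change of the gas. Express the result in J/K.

ΔS = -52.4 J/K

Entropy is a state function: ΔS = nC_V ln(T₂/T₁) + nR ln(V₂/V₁), with C_V = 3R/2 = 12.47 J mol⁻¹ K⁻¹ for a monoatomic ideal gas.
ΔS = 4.26 × [12.47 × ln(344/497) + 8.314 × ln(15.9/40.2)] = -52.4 J/K.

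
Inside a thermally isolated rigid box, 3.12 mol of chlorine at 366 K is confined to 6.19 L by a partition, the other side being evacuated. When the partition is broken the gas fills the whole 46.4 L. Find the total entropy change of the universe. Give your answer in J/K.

No heat is exchanged and no work is done, so the ideal-gas temperature stays constant.
Entropy is a state function; using a reversible isothermal path, ΔS_gas = nR ln(V₂/V₁) = 3.12 × 8.314 × ln(46.4/6.19) = 52.3 J/K.
The insulated surroundings exchange no heat, so ΔS_surr = 0 and ΔS_universe = ΔS_gas.

ΔS_universe = 52.3 J/K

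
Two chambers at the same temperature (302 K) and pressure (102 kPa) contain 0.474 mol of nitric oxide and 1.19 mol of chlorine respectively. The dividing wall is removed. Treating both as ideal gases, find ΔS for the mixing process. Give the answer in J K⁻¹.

ΔS_mix = 8.27 J/K

Mole fractions: x_A = 0.474/1.66 = 0.285, x_B = 0.715.
ΔS_mix = −R(n_A ln x_A + n_B ln x_B) = −8.314 × (0.474 ln 0.285 + 1.19 ln 0.715) = 8.27 J/K.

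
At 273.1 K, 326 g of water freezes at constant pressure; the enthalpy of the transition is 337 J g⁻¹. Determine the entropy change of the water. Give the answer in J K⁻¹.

ΔS = -402 J/K

Heat released by the substance: Q = −mL = −326 × 337 = −109862 J.
At constant T, ΔS = Q_rev/T = −109862 / 273.1 = -402 J/K.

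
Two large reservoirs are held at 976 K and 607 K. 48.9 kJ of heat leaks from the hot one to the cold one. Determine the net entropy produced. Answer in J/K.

ΔS_total = 30.5 J/K

ΔS_hot = −Q/T_H = −48900/976 = -50.1 J/K and ΔS_cold = +Q/T_C = 48900/607 = 80.56 J/K.
ΔS_total = -50.1 + 80.56 = 30.5 J/K, positive as the second law requires.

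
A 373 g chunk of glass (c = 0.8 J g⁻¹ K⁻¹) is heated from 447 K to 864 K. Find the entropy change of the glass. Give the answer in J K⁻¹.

ΔS = 197 J/K

ΔS = ∫dQ_rev/T = m c ln(T₂/T₁) = 373 × 0.8 × ln(864/447) = 197 J/K.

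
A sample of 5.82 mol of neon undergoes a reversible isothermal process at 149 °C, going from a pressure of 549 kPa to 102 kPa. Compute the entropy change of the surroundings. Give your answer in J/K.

ΔS_surr = -81.4 J/K

For an isothermal ideal gas ΔS_gas = nR ln(P₁/P₂) = 5.82 × 8.314 × ln(549/102) = 81.4 J/K.
The process is reversible, so ΔS_surr = −ΔS_gas = -81.4 J/K and ΔS_universe = 0.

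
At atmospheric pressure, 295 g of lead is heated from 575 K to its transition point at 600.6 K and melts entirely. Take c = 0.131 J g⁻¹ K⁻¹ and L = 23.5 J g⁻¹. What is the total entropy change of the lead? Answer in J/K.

ΔS = 13.2 J/K

Warming step: ΔS₁ = m c ln(T_tr/T_i) = 295 × 0.131 × ln(600.6/575) = 1.683 J/K.
Phase change: ΔS₂ = +mL/T_tr = 295 × 23.5 / 600.6 = 11.54 J/K.
ΔS_total = (1.683) + (11.54) = 13.2 J/K.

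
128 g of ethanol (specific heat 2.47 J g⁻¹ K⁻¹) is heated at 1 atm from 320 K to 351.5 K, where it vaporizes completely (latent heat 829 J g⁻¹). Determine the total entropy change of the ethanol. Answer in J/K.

ΔS = 332 J/K

Warming step: ΔS₁ = m c ln(T_tr/T_i) = 128 × 2.47 × ln(351.5/320) = 29.68 J/K.
Phase change: ΔS₂ = +mL/T_tr = 128 × 829 / 351.5 = 301.9 J/K.
ΔS_total = (29.68) + (301.9) = 332 J/K.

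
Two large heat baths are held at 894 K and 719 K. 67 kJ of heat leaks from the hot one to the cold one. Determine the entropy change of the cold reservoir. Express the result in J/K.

The cold reservoir gains heat Q, so ΔS_cold = +Q/T_C = 67000/719 = 93.2 J/K.

ΔS_cold = 93.2 J/K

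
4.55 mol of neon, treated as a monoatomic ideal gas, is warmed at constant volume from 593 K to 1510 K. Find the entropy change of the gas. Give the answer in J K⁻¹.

At constant volume, ΔS = nC_V ln(T₂/T₁) with C_V = 3R/2 = 12.47 J mol⁻¹ K⁻¹.
ΔS = 4.55 × 12.47 × ln(1510/593) = 53 J/K.

ΔS = 53 J/K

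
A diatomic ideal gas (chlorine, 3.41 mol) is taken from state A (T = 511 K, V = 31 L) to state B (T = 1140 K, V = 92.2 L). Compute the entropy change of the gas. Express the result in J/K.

ΔS = 87.8 J/K

Entropy is a state function: ΔS = nC_V ln(T₂/T₁) + nR ln(V₂/V₁), with C_V = 5R/2 = 20.79 J mol⁻¹ K⁻¹ for a diatomic ideal gas.
ΔS = 3.41 × [20.79 × ln(1140/511) + 8.314 × ln(92.2/31)] = 87.8 J/K.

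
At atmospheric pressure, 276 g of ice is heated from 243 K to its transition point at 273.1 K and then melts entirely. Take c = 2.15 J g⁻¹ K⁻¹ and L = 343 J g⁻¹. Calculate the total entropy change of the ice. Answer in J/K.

Warming step: ΔS₁ = m c ln(T_tr/T_i) = 276 × 2.15 × ln(273.1/243) = 69.3 J/K.
Phase change: ΔS₂ = +mL/T_tr = 276 × 343 / 273.1 = 346.6 J/K.
ΔS_total = (69.3) + (346.6) = 416 J/K.

ΔS = 416 J/K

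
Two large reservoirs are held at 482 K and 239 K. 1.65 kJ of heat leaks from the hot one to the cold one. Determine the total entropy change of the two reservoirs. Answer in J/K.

ΔS_total = 3.48 J/K

ΔS_hot = −Q/T_H = −1650/482 = -3.423 J/K and ΔS_cold = +Q/T_C = 1650/239 = 6.904 J/K.
ΔS_total = -3.423 + 6.904 = 3.48 J/K, positive as the second law requires.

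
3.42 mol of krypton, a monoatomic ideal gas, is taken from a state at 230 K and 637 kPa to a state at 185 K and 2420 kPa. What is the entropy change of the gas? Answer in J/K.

ΔS = nC_p ln(T₂/T₁) − nR ln(P₂/P₁), with C_p = 5R/2 = 20.79 J mol⁻¹ K⁻¹ for a monoatomic ideal gas.
ΔS = 3.42 × [20.79 × ln(185/230) − 8.314 × ln(2420/637)] = -53.4 J/K.

ΔS = -53.4 J/K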